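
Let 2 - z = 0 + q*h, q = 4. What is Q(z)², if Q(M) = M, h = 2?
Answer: 36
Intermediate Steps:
z = -6 (z = 2 - (0 + 4*2) = 2 - (0 + 8) = 2 - 1*8 = 2 - 8 = -6)
Q(z)² = (-6)² = 36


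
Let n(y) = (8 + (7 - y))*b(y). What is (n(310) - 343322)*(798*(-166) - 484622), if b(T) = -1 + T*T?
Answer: 17705871486430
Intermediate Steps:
b(T) = -1 + T**2
n(y) = (-1 + y**2)*(15 - y) (n(y) = (8 + (7 - y))*(-1 + y**2) = (15 - y)*(-1 + y**2) = (-1 + y**2)*(15 - y))
(n(310) - 343322)*(798*(-166) - 484622) = (-(-1 + 310**2)*(-15 + 310) - 343322)*(798*(-166) - 484622) = (-1*(-1 + 96100)*295 - 343322)*(-132468 - 484622) = (-1*96099*295 - 343322)*(-617090) = (-28349205 - 343322)*(-617090) = -28692527*(-617090) = 17705871486430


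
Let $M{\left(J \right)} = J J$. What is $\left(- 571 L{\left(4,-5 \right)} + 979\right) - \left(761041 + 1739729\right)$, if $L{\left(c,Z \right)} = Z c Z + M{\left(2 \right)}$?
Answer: $-2559175$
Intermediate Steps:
$M{\left(J \right)} = J^{2}$
$L{\left(c,Z \right)} = 4 + c Z^{2}$ ($L{\left(c,Z \right)} = Z c Z + 2^{2} = c Z^{2} + 4 = 4 + c Z^{2}$)
$\left(- 571 L{\left(4,-5 \right)} + 979\right) - \left(761041 + 1739729\right) = \left(- 571 \left(4 + 4 \left(-5\right)^{2}\right) + 979\right) - \left(761041 + 1739729\right) = \left(- 571 \left(4 + 4 \cdot 25\right) + 979\right) - 2500770 = \left(- 571 \left(4 + 100\right) + 979\right) - 2500770 = \left(\left(-571\right) 104 + 979\right) - 2500770 = \left(-59384 + 979\right) - 2500770 = -58405 - 2500770 = -2559175$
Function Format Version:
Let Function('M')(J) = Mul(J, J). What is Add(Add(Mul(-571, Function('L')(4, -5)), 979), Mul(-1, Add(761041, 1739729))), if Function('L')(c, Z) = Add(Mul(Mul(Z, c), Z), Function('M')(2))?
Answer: -2559175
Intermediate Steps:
Function('M')(J) = Pow(J, 2)
Function('L')(c, Z) = Add(4, Mul(c, Pow(Z, 2))) (Function('L')(c, Z) = Add(Mul(Mul(Z, c), Z), Pow(2, 2)) = Add(Mul(c, Pow(Z, 2)), 4) = Add(4, Mul(c, Pow(Z, 2))))
Add(Add(Mul(-571, Function('L')(4, -5)), 979), Mul(-1, Add(761041, 1739729))) = Add(Add(Mul(-571, Add(4, Mul(4, Pow(-5, 2)))), 979), Mul(-1, Add(761041, 1739729))) = Add(Add(Mul(-571, Add(4, Mul(4, 25))), 979), Mul(-1, 2500770)) = Add(Add(Mul(-571, Add(4, 100)), 979), -2500770) = Add(Add(Mul(-571, 104), 979), -2500770) = Add(Add(-59384, 979), -2500770) = Add(-58405, -2500770) = -2559175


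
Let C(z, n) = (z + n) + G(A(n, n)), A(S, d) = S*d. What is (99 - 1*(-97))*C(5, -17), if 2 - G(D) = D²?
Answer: -16372076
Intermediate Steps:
G(D) = 2 - D²
C(z, n) = 2 + n + z - n⁴ (C(z, n) = (z + n) + (2 - (n*n)²) = (n + z) + (2 - (n²)²) = (n + z) + (2 - n⁴) = 2 + n + z - n⁴)
(99 - 1*(-97))*C(5, -17) = (99 - 1*(-97))*(2 - 17 + 5 - 1*(-17)⁴) = (99 + 97)*(2 - 17 + 5 - 1*83521) = 196*(2 - 17 + 5 - 83521) = 196*(-83531) = -16372076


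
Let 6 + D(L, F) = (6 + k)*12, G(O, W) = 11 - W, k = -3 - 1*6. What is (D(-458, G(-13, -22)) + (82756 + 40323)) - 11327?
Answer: 111710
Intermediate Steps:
k = -9 (k = -3 - 6 = -9)
D(L, F) = -42 (D(L, F) = -6 + (6 - 9)*12 = -6 - 3*12 = -6 - 36 = -42)
(D(-458, G(-13, -22)) + (82756 + 40323)) - 11327 = (-42 + (82756 + 40323)) - 11327 = (-42 + 123079) - 11327 = 123037 - 11327 = 111710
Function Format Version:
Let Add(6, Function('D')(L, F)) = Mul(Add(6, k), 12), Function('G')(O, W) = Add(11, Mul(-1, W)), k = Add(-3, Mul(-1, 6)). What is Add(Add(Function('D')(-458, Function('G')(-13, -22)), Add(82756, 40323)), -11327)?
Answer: 111710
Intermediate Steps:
k = -9 (k = Add(-3, -6) = -9)
Function('D')(L, F) = -42 (Function('D')(L, F) = Add(-6, Mul(Add(6, -9), 12)) = Add(-6, Mul(-3, 12)) = Add(-6, -36) = -42)
Add(Add(Function('D')(-458, Function('G')(-13, -22)), Add(82756, 40323)), -11327) = Add(Add(-42, Add(82756, 40323)), -11327) = Add(Add(-42, 123079), -11327) = Add(123037, -11327) = 111710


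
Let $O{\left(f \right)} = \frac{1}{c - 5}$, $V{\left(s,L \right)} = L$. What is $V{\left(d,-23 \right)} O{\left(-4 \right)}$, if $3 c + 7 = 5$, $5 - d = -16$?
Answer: $\frac{69}{17} \approx 4.0588$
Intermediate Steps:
$d = 21$ ($d = 5 - -16 = 5 + 16 = 21$)
$c = - \frac{2}{3}$ ($c = - \frac{7}{3} + \frac{1}{3} \cdot 5 = - \frac{7}{3} + \frac{5}{3} = - \frac{2}{3} \approx -0.66667$)
$O{\left(f \right)} = - \frac{3}{17}$ ($O{\left(f \right)} = \frac{1}{- \frac{2}{3} - 5} = \frac{1}{- \frac{17}{3}} = - \frac{3}{17}$)
$V{\left(d,-23 \right)} O{\left(-4 \right)} = \left(-23\right) \left(- \frac{3}{17}\right) = \frac{69}{17}$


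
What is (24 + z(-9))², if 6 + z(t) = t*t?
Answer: 9801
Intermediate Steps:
z(t) = -6 + t² (z(t) = -6 + t*t = -6 + t²)
(24 + z(-9))² = (24 + (-6 + (-9)²))² = (24 + (-6 + 81))² = (24 + 75)² = 99² = 9801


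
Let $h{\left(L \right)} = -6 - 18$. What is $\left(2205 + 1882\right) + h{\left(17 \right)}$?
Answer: $4063$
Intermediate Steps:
$h{\left(L \right)} = -24$ ($h{\left(L \right)} = -6 - 18 = -24$)
$\left(2205 + 1882\right) + h{\left(17 \right)} = \left(2205 + 1882\right) - 24 = 4087 - 24 = 4063$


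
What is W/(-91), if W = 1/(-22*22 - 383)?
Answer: 1/78897 ≈ 1.2675e-5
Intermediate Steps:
W = -1/867 (W = 1/(-484 - 383) = 1/(-867) = -1/867 ≈ -0.0011534)
W/(-91) = -1/867/(-91) = -1/867*(-1/91) = 1/78897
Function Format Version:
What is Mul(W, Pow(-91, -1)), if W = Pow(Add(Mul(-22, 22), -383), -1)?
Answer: Rational(1, 78897) ≈ 1.2675e-5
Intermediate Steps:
W = Rational(-1, 867) (W = Pow(Add(-484, -383), -1) = Pow(-867, -1) = Rational(-1, 867) ≈ -0.0011534)
Mul(W, Pow(-91, -1)) = Mul(Rational(-1, 867), Pow(-91, -1)) = Mul(Rational(-1, 867), Rational(-1, 91)) = Rational(1, 78897)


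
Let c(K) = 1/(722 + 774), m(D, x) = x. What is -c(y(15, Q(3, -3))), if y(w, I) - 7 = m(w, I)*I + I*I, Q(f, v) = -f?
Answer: -1/1496 ≈ -0.00066845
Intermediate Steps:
y(w, I) = 7 + 2*I² (y(w, I) = 7 + (I*I + I*I) = 7 + (I² + I²) = 7 + 2*I²)
c(K) = 1/1496
-c(y(15, Q(3, -3))) = -1*1/1496 = -1/1496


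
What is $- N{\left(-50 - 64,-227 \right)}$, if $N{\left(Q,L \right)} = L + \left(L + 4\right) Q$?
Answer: $-25195$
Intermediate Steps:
$N{\left(Q,L \right)} = L + Q \left(4 + L\right)$ ($N{\left(Q,L \right)} = L + \left(4 + L\right) Q = L + Q \left(4 + L\right)$)
$- N{\left(-50 - 64,-227 \right)} = - (-227 + 4 \left(-50 - 64\right) - 227 \left(-50 - 64\right)) = - (-227 + 4 \left(-114\right) - -25878) = - (-227 - 456 + 25878) = \left(-1\right) 25195 = -25195$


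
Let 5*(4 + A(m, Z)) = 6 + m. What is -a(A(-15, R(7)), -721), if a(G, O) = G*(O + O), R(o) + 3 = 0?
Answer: -41818/5 ≈ -8363.6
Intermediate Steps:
R(o) = -3 (R(o) = -3 + 0 = -3)
A(m, Z) = -14/5 + m/5 (A(m, Z) = -4 + (6 + m)/5 = -4 + (6/5 + m/5) = -14/5 + m/5)
a(G, O) = 2*G*O (a(G, O) = G*(2*O) = 2*G*O)
-a(A(-15, R(7)), -721) = -2*(-14/5 + (⅕)*(-15))*(-721) = -2*(-14/5 - 3)*(-721) = -2*(-29)*(-721)/5 = -1*41818/5 = -41818/5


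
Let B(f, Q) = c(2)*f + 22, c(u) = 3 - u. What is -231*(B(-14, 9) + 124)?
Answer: -30492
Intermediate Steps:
B(f, Q) = 22 + f (B(f, Q) = (3 - 1*2)*f + 22 = (3 - 2)*f + 22 = 1*f + 22 = f + 22 = 22 + f)
-231*(B(-14, 9) + 124) = -231*((22 - 14) + 124) = -231*(8 + 124) = -231*132 = -30492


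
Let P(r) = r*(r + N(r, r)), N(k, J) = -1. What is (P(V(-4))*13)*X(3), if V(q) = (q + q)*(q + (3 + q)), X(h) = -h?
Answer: -60840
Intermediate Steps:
V(q) = 2*q*(3 + 2*q) (V(q) = (2*q)*(3 + 2*q) = 2*q*(3 + 2*q))
P(r) = r*(-1 + r) (P(r) = r*(r - 1) = r*(-1 + r))
(P(V(-4))*13)*X(3) = (((2*(-4)*(3 + 2*(-4)))*(-1 + 2*(-4)*(3 + 2*(-4))))*13)*(-1*3) = (((2*(-4)*(3 - 8))*(-1 + 2*(-4)*(3 - 8)))*13)*(-3) = (((2*(-4)*(-5))*(-1 + 2*(-4)*(-5)))*13)*(-3) = ((40*(-1 + 40))*13)*(-3) = ((40*39)*13)*(-3) = (1560*13)*(-3) = 20280*(-3) = -60840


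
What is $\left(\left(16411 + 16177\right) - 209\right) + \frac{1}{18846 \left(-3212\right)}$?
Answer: $\frac{1960009404407}{60533352} \approx 32379.0$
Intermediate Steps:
$\left(\left(16411 + 16177\right) - 209\right) + \frac{1}{18846 \left(-3212\right)} = \left(32588 - 209\right) + \frac{1}{18846} \left(- \frac{1}{3212}\right) = 32379 - \frac{1}{60533352} = \frac{1960009404407}{60533352}$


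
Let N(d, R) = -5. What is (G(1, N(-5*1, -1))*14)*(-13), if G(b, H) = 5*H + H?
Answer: 5460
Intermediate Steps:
G(b, H) = 6*H
(G(1, N(-5*1, -1))*14)*(-13) = ((6*(-5))*14)*(-13) = -30*14*(-13) = -420*(-13) = 5460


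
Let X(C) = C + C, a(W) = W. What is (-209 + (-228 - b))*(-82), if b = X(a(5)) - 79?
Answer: 30176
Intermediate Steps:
X(C) = 2*C
b = -69 (b = 2*5 - 79 = 10 - 79 = -69)
(-209 + (-228 - b))*(-82) = (-209 + (-228 - 1*(-69)))*(-82) = (-209 + (-228 + 69))*(-82) = (-209 - 159)*(-82) = -368*(-82) = 30176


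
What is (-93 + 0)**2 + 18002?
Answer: 26651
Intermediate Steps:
(-93 + 0)**2 + 18002 = (-93)**2 + 18002 = 8649 + 18002 = 26651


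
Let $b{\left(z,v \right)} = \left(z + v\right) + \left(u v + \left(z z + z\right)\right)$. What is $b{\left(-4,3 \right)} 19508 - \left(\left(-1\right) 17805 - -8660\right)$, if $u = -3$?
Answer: $48161$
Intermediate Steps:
$b{\left(z,v \right)} = z^{2} - 2 v + 2 z$ ($b{\left(z,v \right)} = \left(z + v\right) - \left(- z + 3 v - z z\right) = \left(v + z\right) - \left(- z - z^{2} + 3 v\right) = \left(v + z\right) + \left(z + z^{2} - 3 v\right) = z^{2} - 2 v + 2 z$)
$b{\left(-4,3 \right)} 19508 - \left(\left(-1\right) 17805 - -8660\right) = \left(\left(-4\right)^{2} - 6 + 2 \left(-4\right)\right) 19508 - \left(\left(-1\right) 17805 - -8660\right) = \left(16 - 6 - 8\right) 19508 - \left(-17805 + 8660\right) = 2 \cdot 19508 - -9145 = 39016 + 9145 = 48161$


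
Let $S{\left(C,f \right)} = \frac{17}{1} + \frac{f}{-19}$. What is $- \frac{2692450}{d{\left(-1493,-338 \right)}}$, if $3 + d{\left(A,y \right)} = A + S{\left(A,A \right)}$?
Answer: $\frac{25578275}{13304} \approx 1922.6$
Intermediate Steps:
$S{\left(C,f \right)} = 17 - \frac{f}{19}$ ($S{\left(C,f \right)} = 17 \cdot 1 + f \left(- \frac{1}{19}\right) = 17 - \frac{f}{19}$)
$d{\left(A,y \right)} = 14 + \frac{18 A}{19}$ ($d{\left(A,y \right)} = -3 + \left(A - \left(-17 + \frac{A}{19}\right)\right) = -3 + \left(17 + \frac{18 A}{19}\right) = 14 + \frac{18 A}{19}$)
$- \frac{2692450}{d{\left(-1493,-338 \right)}} = - \frac{2692450}{14 + \frac{18}{19} \left(-1493\right)} = - \frac{2692450}{14 - \frac{26874}{19}} = - \frac{2692450}{- \frac{26608}{19}} = \left(-2692450\right) \left(- \frac{19}{26608}\right) = \frac{25578275}{13304}$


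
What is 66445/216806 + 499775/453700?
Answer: 2770006303/1967297644 ≈ 1.4080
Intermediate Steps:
66445/216806 + 499775/453700 = 66445*(1/216806) + 499775*(1/453700) = 66445/216806 + 19991/18148 = 2770006303/1967297644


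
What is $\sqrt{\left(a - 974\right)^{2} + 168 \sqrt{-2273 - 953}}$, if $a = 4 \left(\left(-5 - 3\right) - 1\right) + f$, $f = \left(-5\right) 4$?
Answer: $2 \sqrt{265225 + 42 i \sqrt{3226}} \approx 1030.0 + 4.632 i$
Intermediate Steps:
$f = -20$
$a = -56$ ($a = 4 \left(\left(-5 - 3\right) - 1\right) - 20 = 4 \left(-8 - 1\right) - 20 = 4 \left(-9\right) - 20 = -36 - 20 = -56$)
$\sqrt{\left(a - 974\right)^{2} + 168 \sqrt{-2273 - 953}} = \sqrt{\left(-56 - 974\right)^{2} + 168 \sqrt{-2273 - 953}} = \sqrt{\left(-1030\right)^{2} + 168 \sqrt{-3226}} = \sqrt{1060900 + 168 i \sqrt{3226}}$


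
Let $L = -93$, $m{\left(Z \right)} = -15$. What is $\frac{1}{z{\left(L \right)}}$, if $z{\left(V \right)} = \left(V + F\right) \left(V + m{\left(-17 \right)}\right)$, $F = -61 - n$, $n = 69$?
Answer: $\frac{1}{24084} \approx 4.1521 \cdot 10^{-5}$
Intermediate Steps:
$F = -130$ ($F = -61 - 69 = -130$)
$z{\left(V \right)} = \left(-130 + V\right) \left(-15 + V\right)$ ($z{\left(V \right)} = \left(V - 130\right) \left(V - 15\right) = \left(-130 + V\right) \left(-15 + V\right)$)
$\frac{1}{z{\left(L \right)}} = \frac{1}{1950 + \left(-93\right)^{2} - -13485} = \frac{1}{1950 + 8649 + 13485} = \frac{1}{24084}$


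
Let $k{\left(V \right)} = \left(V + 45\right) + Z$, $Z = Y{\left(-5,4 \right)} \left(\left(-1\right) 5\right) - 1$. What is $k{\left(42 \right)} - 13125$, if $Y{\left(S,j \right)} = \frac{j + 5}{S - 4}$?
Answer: $-13034$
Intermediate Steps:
$Y{\left(S,j \right)} = \frac{5 + j}{-4 + S}$
$Z = 4$ ($Z = \frac{5 + 4}{-4 - 5} \left(\left(-1\right) 5\right) - 1 = \frac{1}{-9} \cdot 9 \left(-5\right) - 1 = \left(- \frac{1}{9}\right) 9 \left(-5\right) - 1 = \left(-1\right) \left(-5\right) - 1 = 5 - 1 = 4$)
$k{\left(V \right)} = 49 + V$ ($k{\left(V \right)} = \left(V + 45\right) + 4 = \left(45 + V\right) + 4 = 49 + V$)
$k{\left(42 \right)} - 13125 = \left(49 + 42\right) - 13125 = 91 - 13125 = -13034$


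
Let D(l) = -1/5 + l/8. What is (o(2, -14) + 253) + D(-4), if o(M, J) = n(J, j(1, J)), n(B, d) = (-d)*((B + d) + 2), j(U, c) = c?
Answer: -1117/10 ≈ -111.70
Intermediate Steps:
n(B, d) = -d*(2 + B + d) (n(B, d) = (-d)*(2 + B + d) = -d*(2 + B + d))
o(M, J) = -J*(2 + 2*J) (o(M, J) = -J*(2 + J + J) = -J*(2 + 2*J))
D(l) = -1/5 + l/8 (D(l) = -1*1/5 + l*(1/8) = -1/5 + l/8)
(o(2, -14) + 253) + D(-4) = (-2*(-14)*(1 - 14) + 253) + (-1/5 + (1/8)*(-4)) = (-2*(-14)*(-13) + 253) + (-1/5 - 1/2) = (-364 + 253) - 7/10 = -111 - 7/10 = -1117/10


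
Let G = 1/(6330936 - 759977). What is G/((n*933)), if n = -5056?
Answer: -1/26279595200832 ≈ -3.8052e-14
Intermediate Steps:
G = 1/5570959 ≈ 1.7950e-7
G/((n*933)) = 1/(5570959*((-5056*933))) = (1/5570959)/(-4717248) = (1/5570959)*(-1/4717248) = -1/26279595200832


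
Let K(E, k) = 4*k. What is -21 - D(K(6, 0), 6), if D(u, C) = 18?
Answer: -39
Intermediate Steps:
-21 - D(K(6, 0), 6) = -21 - 1*18 = -21 - 18 = -39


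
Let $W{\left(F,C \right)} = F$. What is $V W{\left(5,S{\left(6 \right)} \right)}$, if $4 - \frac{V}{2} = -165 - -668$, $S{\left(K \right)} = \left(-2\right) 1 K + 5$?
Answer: $-4990$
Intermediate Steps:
$S{\left(K \right)} = 5 - 2 K$ ($S{\left(K \right)} = - 2 K + 5 = 5 - 2 K$)
$V = -998$ ($V = 8 - 2 \left(-165 - -668\right) = 8 - 2 \left(-165 + 668\right) = 8 - 1006 = -998$)
$V W{\left(5,S{\left(6 \right)} \right)} = \left(-998\right) 5 = -4990$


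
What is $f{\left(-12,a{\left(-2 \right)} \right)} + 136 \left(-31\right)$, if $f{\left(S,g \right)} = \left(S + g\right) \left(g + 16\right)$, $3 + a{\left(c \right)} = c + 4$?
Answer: $-4411$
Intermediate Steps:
$a{\left(c \right)} = 1 + c$ ($a{\left(c \right)} = -3 + \left(c + 4\right) = -3 + \left(4 + c\right) = 1 + c$)
$f{\left(S,g \right)} = \left(16 + g\right) \left(S + g\right)$ ($f{\left(S,g \right)} = \left(S + g\right) \left(16 + g\right) = \left(16 + g\right) \left(S + g\right)$)
$f{\left(-12,a{\left(-2 \right)} \right)} + 136 \left(-31\right) = \left(\left(1 - 2\right)^{2} + 16 \left(-12\right) + 16 \left(1 - 2\right) - 12 \left(1 - 2\right)\right) + 136 \left(-31\right) = \left(\left(-1\right)^{2} - 192 + 16 \left(-1\right) - -12\right) - 4216 = \left(1 - 192 - 16 + 12\right) - 4216 = -195 - 4216 = -4411$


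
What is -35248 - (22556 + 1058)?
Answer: -58862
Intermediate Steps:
-35248 - (22556 + 1058) = -35248 - 1*23614 = -35248 - 23614 = -58862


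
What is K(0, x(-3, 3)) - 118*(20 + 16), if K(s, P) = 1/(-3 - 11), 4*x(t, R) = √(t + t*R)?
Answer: -59473/14 ≈ -4248.1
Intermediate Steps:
x(t, R) = √(t + R*t)/4 (x(t, R) = √(t + t*R)/4 = √(t + R*t)/4)
K(s, P) = -1/14 (K(s, P) = 1/(-14) = -1/14)
K(0, x(-3, 3)) - 118*(20 + 16) = -1/14 - 118*(20 + 16) = -1/14 - 118*36 = -1/14 - 4248 = -59473/14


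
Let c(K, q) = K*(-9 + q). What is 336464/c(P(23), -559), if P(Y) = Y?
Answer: -42058/1633 ≈ -25.755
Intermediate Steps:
336464/c(P(23), -559) = 336464/((23*(-9 - 559))) = 336464/((23*(-568))) = 336464/(-13064) = 336464*(-1/13064) = -42058/1633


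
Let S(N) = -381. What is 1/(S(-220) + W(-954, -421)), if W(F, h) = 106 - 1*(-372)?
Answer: 1/97 ≈ 0.010309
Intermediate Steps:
W(F, h) = 478 (W(F, h) = 106 + 372 = 478)
1/(S(-220) + W(-954, -421)) = 1/(-381 + 478) = 1/97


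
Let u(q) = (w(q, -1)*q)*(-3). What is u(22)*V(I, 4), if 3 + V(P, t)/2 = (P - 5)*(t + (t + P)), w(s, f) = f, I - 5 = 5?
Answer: 11484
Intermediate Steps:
I = 10 (I = 5 + 5 = 10)
u(q) = 3*q (u(q) = -q*(-3) = 3*q)
V(P, t) = -6 + 2*(-5 + P)*(P + 2*t) (V(P, t) = -6 + 2*((P - 5)*(t + (t + P))) = -6 + 2*((-5 + P)*(t + (P + t))) = -6 + 2*((-5 + P)*(P + 2*t)) = -6 + 2*(-5 + P)*(P + 2*t))
u(22)*V(I, 4) = (3*22)*(-6 - 20*4 - 10*10 + 2*10**2 + 4*10*4) = 66*(-6 - 80 - 100 + 2*100 + 160) = 66*(-6 - 80 - 100 + 200 + 160) = 66*174 = 11484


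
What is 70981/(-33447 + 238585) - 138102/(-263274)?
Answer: 7836236645/9001250302 ≈ 0.87057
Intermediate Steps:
70981/(-33447 + 238585) - 138102/(-263274) = 70981/205138 - 138102*(-1/263274) = 70981*(1/205138) + 23017/43879 = 70981/205138 + 23017/43879 = 7836236645/9001250302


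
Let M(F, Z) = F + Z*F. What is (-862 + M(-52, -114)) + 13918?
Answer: 18932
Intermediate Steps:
M(F, Z) = F + F*Z
(-862 + M(-52, -114)) + 13918 = (-862 - 52*(1 - 114)) + 13918 = (-862 - 52*(-113)) + 13918 = (-862 + 5876) + 13918 = 5014 + 13918 = 18932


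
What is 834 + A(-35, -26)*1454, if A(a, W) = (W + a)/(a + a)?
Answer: 73537/35 ≈ 2101.1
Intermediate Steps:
A(a, W) = (W + a)/(2*a) (A(a, W) = (W + a)/((2*a)) = (W + a)*(1/(2*a)) = (W + a)/(2*a))
834 + A(-35, -26)*1454 = 834 + ((½)*(-26 - 35)/(-35))*1454 = 834 + ((½)*(-1/35)*(-61))*1454 = 834 + (61/70)*1454 = 834 + 44347/35 = 73537/35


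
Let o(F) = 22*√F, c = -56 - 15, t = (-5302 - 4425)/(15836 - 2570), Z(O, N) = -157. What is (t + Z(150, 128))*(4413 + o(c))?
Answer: -3078051319/4422 - 2092489*I*√71/603 ≈ -6.9608e+5 - 29240.0*I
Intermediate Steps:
t = -9727/13266 ≈ -0.73323
c = -71
(t + Z(150, 128))*(4413 + o(c)) = (-9727/13266 - 157)*(4413 + 22*√(-71)) = -2092489*(4413 + 22*(I*√71))/13266 = -2092489*(4413 + 22*I*√71)/13266 = -3078051319/4422 - 2092489*I*√71/603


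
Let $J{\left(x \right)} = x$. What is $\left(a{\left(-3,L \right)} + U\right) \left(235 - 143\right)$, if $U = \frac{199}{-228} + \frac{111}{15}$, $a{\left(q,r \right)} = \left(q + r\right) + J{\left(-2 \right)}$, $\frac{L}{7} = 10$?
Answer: $\frac{1875443}{285} \approx 6580.5$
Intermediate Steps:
$L = 70$ ($L = 7 \cdot 10 = 70$)
$a{\left(q,r \right)} = -2 + q + r$ ($a{\left(q,r \right)} = \left(q + r\right) - 2 = -2 + q + r$)
$U = \frac{7441}{1140}$ ($U = 199 \left(- \frac{1}{228}\right) + 111 \cdot \frac{1}{15} = - \frac{199}{228} + \frac{37}{5} = \frac{7441}{1140} \approx 6.5272$)
$\left(a{\left(-3,L \right)} + U\right) \left(235 - 143\right) = \left(\left(-2 - 3 + 70\right) + \frac{7441}{1140}\right) \left(235 - 143\right) = \left(65 + \frac{7441}{1140}\right) 92 = \frac{81541}{1140} \cdot 92 = \frac{1875443}{285}$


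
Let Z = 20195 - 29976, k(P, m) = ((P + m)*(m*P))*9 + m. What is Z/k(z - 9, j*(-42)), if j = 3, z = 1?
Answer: 9781/1215774 ≈ 0.0080451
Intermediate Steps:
k(P, m) = m + 9*P*m*(P + m) (k(P, m) = ((P + m)*(P*m))*9 + m = (P*m*(P + m))*9 + m = 9*P*m*(P + m) + m = m + 9*P*m*(P + m))
Z = -9781
Z/k(z - 9, j*(-42)) = -9781*(-1/(126*(1 + 9*(1 - 9)**2 + 9*(1 - 9)*(3*(-42))))) = -9781*(-1/(126*(1 + 9*(-8)**2 + 9*(-8)*(-126)))) = -9781*(-1/(126*(1 + 9*64 + 9072))) = -9781*(-1/(126*(1 + 576 + 9072))) = -9781/((-126*9649)) = -9781/(-1215774) = -9781*(-1/1215774) = 9781/1215774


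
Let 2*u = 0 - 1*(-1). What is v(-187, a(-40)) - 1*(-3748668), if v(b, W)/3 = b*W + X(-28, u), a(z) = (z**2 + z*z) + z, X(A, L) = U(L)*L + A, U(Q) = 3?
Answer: 3951657/2 ≈ 1.9758e+6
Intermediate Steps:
u = 1/2 (u = (0 - 1*(-1))/2 = (0 + 1)/2 = (1/2)*1 = 1/2 ≈ 0.50000)
X(A, L) = A + 3*L (X(A, L) = 3*L + A = A + 3*L)
a(z) = z + 2*z**2 (a(z) = (z**2 + z**2) + z = 2*z**2 + z = z + 2*z**2)
v(b, W) = -159/2 + 3*W*b (v(b, W) = 3*(b*W + (-28 + 3*(1/2))) = 3*(W*b + (-28 + 3/2)) = 3*(W*b - 53/2) = 3*(-53/2 + W*b) = -159/2 + 3*W*b)
v(-187, a(-40)) - 1*(-3748668) = (-159/2 + 3*(-40*(1 + 2*(-40)))*(-187)) - 1*(-3748668) = (-159/2 + 3*(-40*(1 - 80))*(-187)) + 3748668 = (-159/2 + 3*(-40*(-79))*(-187)) + 3748668 = (-159/2 + 3*3160*(-187)) + 3748668 = (-159/2 - 1772760) + 3748668 = -3545679/2 + 3748668 = 3951657/2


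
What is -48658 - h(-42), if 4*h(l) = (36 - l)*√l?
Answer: -48658 - 39*I*√42/2 ≈ -48658.0 - 126.37*I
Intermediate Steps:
h(l) = √l*(36 - l)/4 (h(l) = ((36 - l)*√l)/4 = (√l*(36 - l))/4 = √l*(36 - l)/4)
-48658 - h(-42) = -48658 - √(-42)*(36 - 1*(-42))/4 = -48658 - I*√42*(36 + 42)/4 = -48658 - I*√42*78/4 = -48658 - 39*I*√42/2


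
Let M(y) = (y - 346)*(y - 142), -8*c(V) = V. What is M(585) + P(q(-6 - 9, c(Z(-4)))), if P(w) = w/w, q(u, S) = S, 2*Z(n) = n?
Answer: 105878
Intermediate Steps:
Z(n) = n/2
c(V) = -V/8
M(y) = (-346 + y)*(-142 + y)
P(w) = 1
M(585) + P(q(-6 - 9, c(Z(-4)))) = (49132 + 585² - 488*585) + 1 = (49132 + 342225 - 285480) + 1 = 105877 + 1 = 105878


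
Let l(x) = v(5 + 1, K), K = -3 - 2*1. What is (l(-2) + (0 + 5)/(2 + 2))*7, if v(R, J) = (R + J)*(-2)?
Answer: -21/4 ≈ -5.2500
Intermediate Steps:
K = -5 (K = -3 - 2 = -5)
v(R, J) = -2*J - 2*R (v(R, J) = (J + R)*(-2) = -2*J - 2*R)
l(x) = -2 (l(x) = -2*(-5) - 2*(5 + 1) = 10 - 2*6 = 10 - 12 = -2)
(l(-2) + (0 + 5)/(2 + 2))*7 = (-2 + (0 + 5)/(2 + 2))*7 = (-2 + 5/4)*7 = -¾*7 = -21/4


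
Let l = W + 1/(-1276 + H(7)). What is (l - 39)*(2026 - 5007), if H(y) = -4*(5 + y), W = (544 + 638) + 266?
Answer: -5561100215/1324 ≈ -4.2002e+6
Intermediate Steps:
W = 1448 (W = 1182 + 266 = 1448)
H(y) = -20 - 4*y
l = 1917151/1324 (l = 1448 + 1/(-1276 + (-20 - 4*7)) = 1448 + 1/(-1276 + (-20 - 28)) = 1448 + 1/(-1276 - 48) = 1448 + 1/(-1324) = 1448 - 1/1324 = 1917151/1324 ≈ 1448.0)
(l - 39)*(2026 - 5007) = (1917151/1324 - 39)*(2026 - 5007) = (1865515/1324)*(-2981) = -5561100215/1324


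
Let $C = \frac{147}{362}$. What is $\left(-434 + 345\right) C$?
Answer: $- \frac{13083}{362} \approx -36.141$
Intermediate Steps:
$C = \frac{147}{362}$ ($C = 147 \cdot \frac{1}{362} = \frac{147}{362} \approx 0.40608$)
$\left(-434 + 345\right) C = \left(-434 + 345\right) \frac{147}{362} = \left(-89\right) \frac{147}{362} = - \frac{13083}{362}$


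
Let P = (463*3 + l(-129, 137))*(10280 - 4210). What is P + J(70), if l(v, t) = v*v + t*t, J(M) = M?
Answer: 223370000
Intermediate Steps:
l(v, t) = t² + v² (l(v, t) = v² + t² = t² + v²)
P = 223369930 (P = (463*3 + (137² + (-129)²))*(10280 - 4210) = (1389 + (18769 + 16641))*6070 = (1389 + 35410)*6070 = 36799*6070 = 223369930)
P + J(70) = 223369930 + 70 = 223370000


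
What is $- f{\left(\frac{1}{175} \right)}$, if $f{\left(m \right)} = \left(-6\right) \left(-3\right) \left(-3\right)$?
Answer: $54$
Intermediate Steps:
$f{\left(m \right)} = -54$ ($f{\left(m \right)} = 18 \left(-3\right) = -54$)
$- f{\left(\frac{1}{175} \right)} = \left(-1\right) \left(-54\right) = 54$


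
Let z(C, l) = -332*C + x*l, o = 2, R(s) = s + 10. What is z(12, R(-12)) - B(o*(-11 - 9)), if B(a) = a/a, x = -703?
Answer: -2579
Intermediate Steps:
R(s) = 10 + s
z(C, l) = -703*l - 332*C (z(C, l) = -332*C - 703*l = -703*l - 332*C)
B(a) = 1
z(12, R(-12)) - B(o*(-11 - 9)) = (-703*(10 - 12) - 332*12) - 1*1 = (-703*(-2) - 3984) - 1 = (1406 - 3984) - 1 = -2578 - 1 = -2579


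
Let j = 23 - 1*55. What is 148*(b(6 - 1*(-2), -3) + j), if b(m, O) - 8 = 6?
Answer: -2664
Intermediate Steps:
b(m, O) = 14 (b(m, O) = 8 + 6 = 14)
j = -32 (j = 23 - 55 = -32)
148*(b(6 - 1*(-2), -3) + j) = 148*(14 - 32) = 148*(-18) = -2664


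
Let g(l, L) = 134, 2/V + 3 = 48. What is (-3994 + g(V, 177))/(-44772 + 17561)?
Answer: 3860/27211 ≈ 0.14185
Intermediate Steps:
V = 2/45 (V = 2/(-3 + 48) = 2/45 ≈ 0.044444)
(-3994 + g(V, 177))/(-44772 + 17561) = (-3994 + 134)/(-44772 + 17561) = -3860/(-27211) = -3860*(-1/27211) = 3860/27211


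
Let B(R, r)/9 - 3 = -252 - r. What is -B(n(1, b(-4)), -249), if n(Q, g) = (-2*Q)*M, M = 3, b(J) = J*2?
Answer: 0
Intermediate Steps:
b(J) = 2*J
n(Q, g) = -6*Q (n(Q, g) = -2*Q*3 = -6*Q)
B(R, r) = -2241 - 9*r (B(R, r) = 27 + 9*(-252 - r) = 27 + (-2268 - 9*r) = -2241 - 9*r)
-B(n(1, b(-4)), -249) = -(-2241 - 9*(-249)) = -(-2241 + 2241) = -1*0 = 0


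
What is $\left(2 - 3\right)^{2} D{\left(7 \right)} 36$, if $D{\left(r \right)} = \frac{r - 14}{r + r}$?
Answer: $-18$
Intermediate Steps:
$D{\left(r \right)} = \frac{-14 + r}{2 r}$
$\left(2 - 3\right)^{2} D{\left(7 \right)} 36 = \left(2 - 3\right)^{2} \frac{-14 + 7}{2 \cdot 7} \cdot 36 = \left(-1\right)^{2} \cdot \frac{1}{2} \cdot \frac{1}{7} \left(-7\right) 36 = 1 \left(- \frac{1}{2}\right) 36 = \left(- \frac{1}{2}\right) 36 = -18$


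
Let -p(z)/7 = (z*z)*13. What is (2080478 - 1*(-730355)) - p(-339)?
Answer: 13268644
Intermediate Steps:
p(z) = -91*z**2 (p(z) = -7*z*z*13 = -7*z**2*13 = -91*z**2)
(2080478 - 1*(-730355)) - p(-339) = (2080478 - 1*(-730355)) - (-91)*(-339)**2 = (2080478 + 730355) - (-91)*114921 = 2810833 - 1*(-10457811) = 2810833 + 10457811 = 13268644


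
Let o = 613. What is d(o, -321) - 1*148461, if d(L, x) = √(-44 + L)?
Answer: -148461 + √569 ≈ -1.4844e+5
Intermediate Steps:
d(o, -321) - 1*148461 = √(-44 + 613) - 1*148461 = √569 - 148461 = -148461 + √569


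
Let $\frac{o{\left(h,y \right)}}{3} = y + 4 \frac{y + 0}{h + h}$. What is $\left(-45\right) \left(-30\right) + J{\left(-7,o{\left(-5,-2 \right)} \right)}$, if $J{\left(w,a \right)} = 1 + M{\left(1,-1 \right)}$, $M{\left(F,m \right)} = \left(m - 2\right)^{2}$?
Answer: $1360$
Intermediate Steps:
$M{\left(F,m \right)} = \left(-2 + m\right)^{2}$
$o{\left(h,y \right)} = 3 y + \frac{6 y}{h}$ ($o{\left(h,y \right)} = 3 \left(y + 4 \frac{y + 0}{h + h}\right) = 3 \left(y + 4 \frac{y}{2 h}\right) = 3 \left(y + \frac{2 y}{h}\right) = 3 y + \frac{6 y}{h}$)
$J{\left(w,a \right)} = 10$ ($J{\left(w,a \right)} = 1 + \left(-2 - 1\right)^{2} = 1 + \left(-3\right)^{2} = 1 + 9 = 10$)
$\left(-45\right) \left(-30\right) + J{\left(-7,o{\left(-5,-2 \right)} \right)} = \left(-45\right) \left(-30\right) + 10 = 1350 + 10 = 1360$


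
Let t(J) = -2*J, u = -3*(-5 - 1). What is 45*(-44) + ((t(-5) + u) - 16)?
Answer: -1968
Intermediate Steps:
u = 18 (u = -3*(-6) = 18)
45*(-44) + ((t(-5) + u) - 16) = 45*(-44) + ((-2*(-5) + 18) - 16) = -1980 + ((10 + 18) - 16) = -1980 + (28 - 16) = -1980 + 12 = -1968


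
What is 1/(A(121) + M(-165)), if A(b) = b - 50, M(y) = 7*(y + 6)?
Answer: -1/1042 ≈ -0.00095969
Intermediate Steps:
M(y) = 42 + 7*y (M(y) = 7*(6 + y) = 42 + 7*y)
A(b) = -50 + b
1/(A(121) + M(-165)) = 1/((-50 + 121) + (42 + 7*(-165))) = 1/(71 + (42 - 1155)) = 1/(71 - 1113) = 1/(-1042) = -1/1042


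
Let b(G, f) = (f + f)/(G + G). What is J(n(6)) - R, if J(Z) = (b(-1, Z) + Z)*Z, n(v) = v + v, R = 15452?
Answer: -15452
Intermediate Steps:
b(G, f) = f/G (b(G, f) = (2*f)/((2*G)) = (2*f)*(1/(2*G)) = f/G)
n(v) = 2*v
J(Z) = 0 (J(Z) = (Z/(-1) + Z)*Z = (Z*(-1) + Z)*Z = (-Z + Z)*Z = 0*Z = 0)
J(n(6)) - R = 0 - 1*15452 = 0 - 15452 = -15452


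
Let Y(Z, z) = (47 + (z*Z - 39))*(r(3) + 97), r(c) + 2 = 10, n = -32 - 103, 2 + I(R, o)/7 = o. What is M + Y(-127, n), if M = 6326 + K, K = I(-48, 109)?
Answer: 1808140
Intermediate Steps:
I(R, o) = -14 + 7*o
n = -135
K = 749 (K = -14 + 7*109 = -14 + 763 = 749)
r(c) = 8 (r(c) = -2 + 10 = 8)
M = 7075 (M = 6326 + 749 = 7075)
Y(Z, z) = 840 + 105*Z*z (Y(Z, z) = (47 + (z*Z - 39))*(8 + 97) = (47 + (Z*z - 39))*105 = (47 + (-39 + Z*z))*105 = (8 + Z*z)*105 = 840 + 105*Z*z)
M + Y(-127, n) = 7075 + (840 + 105*(-127)*(-135)) = 7075 + (840 + 1800225) = 7075 + 1801065 = 1808140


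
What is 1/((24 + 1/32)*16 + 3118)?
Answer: 2/7005 ≈ 0.00028551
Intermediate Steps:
1/((24 + 1/32)*16 + 3118) = 1/((769/32)*16 + 3118) = 1/(769/2 + 3118) = 1/(7005/2) = 2/7005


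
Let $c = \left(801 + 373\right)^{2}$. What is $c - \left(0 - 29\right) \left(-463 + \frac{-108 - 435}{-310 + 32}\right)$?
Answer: $\frac{379443769}{278} \approx 1.3649 \cdot 10^{6}$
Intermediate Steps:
$c = 1378276$ ($c = 1174^{2} = 1378276$)
$c - \left(0 - 29\right) \left(-463 + \frac{-108 - 435}{-310 + 32}\right) = 1378276 - \left(0 - 29\right) \left(-463 + \frac{-108 - 435}{-310 + 32}\right) = 1378276 - - 29 \left(-463 - \frac{543}{-278}\right) = 1378276 - - 29 \left(-463 - - \frac{543}{278}\right) = 1378276 - - 29 \left(-463 + \frac{543}{278}\right) = 1378276 - \left(-29\right) \left(- \frac{128171}{278}\right) = 1378276 - \frac{3716959}{278} = \frac{379443769}{278}$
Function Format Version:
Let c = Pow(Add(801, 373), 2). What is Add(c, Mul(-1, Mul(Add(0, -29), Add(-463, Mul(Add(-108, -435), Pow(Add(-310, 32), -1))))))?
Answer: Rational(379443769, 278) ≈ 1.3649e+6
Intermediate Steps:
c = 1378276 (c = Pow(1174, 2) = 1378276)
Add(c, Mul(-1, Mul(Add(0, -29), Add(-463, Mul(Add(-108, -435), Pow(Add(-310, 32), -1)))))) = Add(1378276, Mul(-1, Mul(Add(0, -29), Add(-463, Mul(Add(-108, -435), Pow(Add(-310, 32), -1)))))) = Add(1378276, Mul(-1, Mul(-29, Add(-463, Mul(-543, Pow(-278, -1)))))) = Add(1378276, Mul(-1, Mul(-29, Add(-463, Mul(-543, Rational(-1, 278)))))) = Add(1378276, Mul(-1, Mul(-29, Add(-463, Rational(543, 278))))) = Add(1378276, Mul(-1, Mul(-29, Rational(-128171, 278)))) = Add(1378276, Mul(-1, Rational(3716959, 278))) = Add(1378276, Rational(-3716959, 278)) = Rational(379443769, 278)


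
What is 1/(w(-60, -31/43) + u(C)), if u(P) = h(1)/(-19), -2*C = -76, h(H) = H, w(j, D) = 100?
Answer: 19/1899 ≈ 0.010005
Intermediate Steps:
C = 38 (C = -½*(-76) = 38)
u(P) = -1/19 (u(P) = 1/(-19) = 1*(-1/19) = -1/19)
1/(w(-60, -31/43) + u(C)) = 1/(100 - 1/19) = 1/(1899/19) = 19/1899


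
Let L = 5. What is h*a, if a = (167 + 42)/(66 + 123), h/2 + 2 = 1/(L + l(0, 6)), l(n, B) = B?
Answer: -38/9 ≈ -4.2222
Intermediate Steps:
h = -42/11 (h = -4 + 2/(5 + 6) = -4 + 2/11 = -42/11 ≈ -3.8182)
a = 209/189 ≈ 1.1058
h*a = -42/11*209/189 = -38/9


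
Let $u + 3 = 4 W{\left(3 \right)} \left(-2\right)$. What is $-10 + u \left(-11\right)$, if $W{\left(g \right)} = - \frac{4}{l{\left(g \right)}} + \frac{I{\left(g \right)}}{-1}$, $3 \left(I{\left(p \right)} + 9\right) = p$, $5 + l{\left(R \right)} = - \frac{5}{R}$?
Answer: $\frac{3899}{5} \approx 779.8$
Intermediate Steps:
$l{\left(R \right)} = -5 - \frac{5}{R}$
$I{\left(p \right)} = -9 + \frac{p}{3}$
$W{\left(g \right)} = 9 - \frac{4}{-5 - \frac{5}{g}} - \frac{g}{3}$ ($W{\left(g \right)} = - \frac{4}{-5 - \frac{5}{g}} + \frac{-9 + \frac{g}{3}}{-1} = - \frac{4}{-5 - \frac{5}{g}} + \left(-9 + \frac{g}{3}\right) \left(-1\right) = - \frac{4}{-5 - \frac{5}{g}} - \left(-9 + \frac{g}{3}\right) = 9 - \frac{4}{-5 - \frac{5}{g}} - \frac{g}{3}$)
$u = - \frac{359}{5}$ ($u = -3 + 4 \frac{135 - 5 \cdot 3^{2} + 142 \cdot 3}{15 \left(1 + 3\right)} \left(-2\right) = -3 + 4 \frac{135 - 45 + 426}{15 \cdot 4} \left(-2\right) = -3 + 4 \cdot \frac{1}{15} \cdot \frac{1}{4} \left(135 - 45 + 426\right) \left(-2\right) = -3 + 4 \cdot \frac{1}{15} \cdot \frac{1}{4} \cdot 516 \left(-2\right) = -3 + 4 \cdot \frac{43}{5} \left(-2\right) = -3 + \frac{172}{5} \left(-2\right) = -3 - \frac{344}{5} = - \frac{359}{5} \approx -71.8$)
$-10 + u \left(-11\right) = -10 - - \frac{3949}{5} = -10 + \frac{3949}{5} = \frac{3899}{5}$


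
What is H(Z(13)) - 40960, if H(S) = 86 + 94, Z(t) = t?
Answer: -40780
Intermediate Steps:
H(S) = 180
H(Z(13)) - 40960 = 180 - 40960 = -40780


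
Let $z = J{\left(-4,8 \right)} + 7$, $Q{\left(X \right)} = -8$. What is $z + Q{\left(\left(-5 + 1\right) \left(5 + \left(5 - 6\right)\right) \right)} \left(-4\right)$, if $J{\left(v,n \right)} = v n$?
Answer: $7$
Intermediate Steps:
$J{\left(v,n \right)} = n v$
$z = -25$ ($z = 8 \left(-4\right) + 7 = -32 + 7 = -25$)
$z + Q{\left(\left(-5 + 1\right) \left(5 + \left(5 - 6\right)\right) \right)} \left(-4\right) = -25 - -32 = -25 + 32 = 7$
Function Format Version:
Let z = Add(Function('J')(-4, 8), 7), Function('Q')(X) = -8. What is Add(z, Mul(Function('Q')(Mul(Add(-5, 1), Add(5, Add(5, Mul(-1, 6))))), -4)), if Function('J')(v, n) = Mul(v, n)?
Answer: 7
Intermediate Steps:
Function('J')(v, n) = Mul(n, v)
z = -25 (z = Add(Mul(8, -4), 7) = Add(-32, 7) = -25)
Add(z, Mul(Function('Q')(Mul(Add(-5, 1), Add(5, Add(5, Mul(-1, 6))))), -4)) = Add(-25, Mul(-8, -4)) = Add(-25, 32) = 7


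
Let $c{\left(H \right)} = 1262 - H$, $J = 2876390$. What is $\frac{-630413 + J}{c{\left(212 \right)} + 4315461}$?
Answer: $\frac{748659}{1438837} \approx 0.52032$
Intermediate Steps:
$\frac{-630413 + J}{c{\left(212 \right)} + 4315461} = \frac{-630413 + 2876390}{\left(1262 - 212\right) + 4315461} = \frac{2245977}{\left(1262 - 212\right) + 4315461} = \frac{2245977}{1050 + 4315461} = \frac{2245977}{4316511} = 2245977 \cdot \frac{1}{4316511} = \frac{748659}{1438837}$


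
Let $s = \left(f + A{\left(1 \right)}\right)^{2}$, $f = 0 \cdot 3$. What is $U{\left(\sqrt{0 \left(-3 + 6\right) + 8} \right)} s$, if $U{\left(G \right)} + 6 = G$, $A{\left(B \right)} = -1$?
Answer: $-6 + 2 \sqrt{2} \approx -3.1716$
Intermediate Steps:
$f = 0$
$U{\left(G \right)} = -6 + G$
$s = 1$ ($s = \left(0 - 1\right)^{2} = \left(-1\right)^{2} = 1$)
$U{\left(\sqrt{0 \left(-3 + 6\right) + 8} \right)} s = \left(-6 + \sqrt{0 \left(-3 + 6\right) + 8}\right) 1 = \left(-6 + \sqrt{0 \cdot 3 + 8}\right) 1 = \left(-6 + \sqrt{0 + 8}\right) 1 = \left(-6 + \sqrt{8}\right) 1 = \left(-6 + 2 \sqrt{2}\right) 1 = -6 + 2 \sqrt{2}$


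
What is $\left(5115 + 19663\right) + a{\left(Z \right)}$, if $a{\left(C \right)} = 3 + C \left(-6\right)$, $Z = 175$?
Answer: $23731$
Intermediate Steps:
$a{\left(C \right)} = 3 - 6 C$
$\left(5115 + 19663\right) + a{\left(Z \right)} = \left(5115 + 19663\right) + \left(3 - 1050\right) = 24778 + \left(3 - 1050\right) = 24778 - 1047 = 23731$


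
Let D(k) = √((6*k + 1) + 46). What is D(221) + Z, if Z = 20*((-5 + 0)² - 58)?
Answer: -660 + √1373 ≈ -622.95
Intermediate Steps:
D(k) = √(47 + 6*k) (D(k) = √((1 + 6*k) + 46) = √(47 + 6*k))
Z = -660 (Z = 20*((-5)² - 58) = 20*(25 - 58) = 20*(-33) = -660)
D(221) + Z = √(47 + 6*221) - 660 = √(47 + 1326) - 660 = √1373 - 660 = -660 + √1373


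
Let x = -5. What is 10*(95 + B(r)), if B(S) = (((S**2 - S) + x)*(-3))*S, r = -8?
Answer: 17030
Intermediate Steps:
B(S) = S*(15 - 3*S**2 + 3*S) (B(S) = (((S**2 - S) - 5)*(-3))*S = ((-5 + S**2 - S)*(-3))*S = (15 - 3*S**2 + 3*S)*S = S*(15 - 3*S**2 + 3*S))
10*(95 + B(r)) = 10*(95 + 3*(-8)*(5 - 8 - 1*(-8)**2)) = 10*(95 + 3*(-8)*(5 - 8 - 1*64)) = 10*(95 + 3*(-8)*(5 - 8 - 64)) = 10*(95 + 3*(-8)*(-67)) = 10*(95 + 1608) = 10*1703 = 17030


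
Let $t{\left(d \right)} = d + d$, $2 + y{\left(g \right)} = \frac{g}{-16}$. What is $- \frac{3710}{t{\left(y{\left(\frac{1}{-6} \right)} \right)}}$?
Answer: $\frac{178080}{191} \approx 932.36$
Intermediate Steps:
$y{\left(g \right)} = -2 - \frac{g}{16}$ ($y{\left(g \right)} = -2 + \frac{g}{-16} = -2 + g \left(- \frac{1}{16}\right) = -2 - \frac{g}{16}$)
$t{\left(d \right)} = 2 d$
$- \frac{3710}{t{\left(y{\left(\frac{1}{-6} \right)} \right)}} = - \frac{3710}{2 \left(-2 - \frac{1}{16 \left(-6\right)}\right)} = - \frac{3710}{2 \left(-2 - - \frac{1}{96}\right)} = - \frac{3710}{2 \left(-2 + \frac{1}{96}\right)} = - \frac{3710}{2 \left(- \frac{191}{96}\right)} = - \frac{3710}{- \frac{191}{48}} = \left(-3710\right) \left(- \frac{48}{191}\right) = \frac{178080}{191}$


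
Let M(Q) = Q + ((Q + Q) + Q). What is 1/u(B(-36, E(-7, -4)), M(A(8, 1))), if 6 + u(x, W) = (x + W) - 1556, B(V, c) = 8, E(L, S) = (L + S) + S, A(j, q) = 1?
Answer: -1/1550 ≈ -0.00064516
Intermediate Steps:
E(L, S) = L + 2*S
M(Q) = 4*Q (M(Q) = Q + (2*Q + Q) = Q + 3*Q = 4*Q)
u(x, W) = -1562 + W + x (u(x, W) = -6 + ((x + W) - 1556) = -6 + ((W + x) - 1556) = -6 + (-1556 + W + x) = -1562 + W + x)
1/u(B(-36, E(-7, -4)), M(A(8, 1))) = 1/(-1562 + 4*1 + 8) = 1/(-1562 + 4 + 8) = 1/(-1550) = -1/1550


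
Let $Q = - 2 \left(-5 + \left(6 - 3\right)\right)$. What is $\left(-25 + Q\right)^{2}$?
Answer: $441$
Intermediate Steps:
$Q = 4$ ($Q = - 2 \left(-5 + 3\right) = \left(-2\right) \left(-2\right) = 4$)
$\left(-25 + Q\right)^{2} = \left(-25 + 4\right)^{2} = \left(-21\right)^{2} = 441$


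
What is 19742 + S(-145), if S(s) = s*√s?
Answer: 19742 - 145*I*√145 ≈ 19742.0 - 1746.0*I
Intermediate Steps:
S(s) = s^(3/2)
19742 + S(-145) = 19742 + (-145)^(3/2) = 19742 - 145*I*√145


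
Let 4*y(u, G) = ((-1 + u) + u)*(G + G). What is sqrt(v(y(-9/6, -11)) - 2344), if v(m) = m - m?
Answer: 2*I*sqrt(586) ≈ 48.415*I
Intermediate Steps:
y(u, G) = G*(-1 + 2*u)/2 (y(u, G) = (((-1 + u) + u)*(G + G))/4 = ((-1 + 2*u)*(2*G))/4 = (2*G*(-1 + 2*u))/4 = G*(-1 + 2*u)/2)
v(m) = 0
sqrt(v(y(-9/6, -11)) - 2344) = sqrt(0 - 2344) = sqrt(-2344) = 2*I*sqrt(586)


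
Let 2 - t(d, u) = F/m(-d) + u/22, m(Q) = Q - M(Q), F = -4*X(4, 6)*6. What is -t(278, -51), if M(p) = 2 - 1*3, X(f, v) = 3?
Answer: -24731/6094 ≈ -4.0583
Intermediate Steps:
M(p) = -1 (M(p) = 2 - 3 = -1)
F = -72 (F = -4*3*6 = -12*6 = -72)
m(Q) = 1 + Q (m(Q) = Q - 1*(-1) = Q + 1 = 1 + Q)
t(d, u) = 2 + 72/(1 - d) - u/22 (t(d, u) = 2 - (-72/(1 - d) + u/22) = 2 + (72/(1 - d) - u/22) = 2 + 72/(1 - d) - u/22)
-t(278, -51) = -(-1584 + (-1 + 278)*(44 - 1*(-51)))/(22*(-1 + 278)) = -(-1584 + 277*(44 + 51))/(22*277) = -(-1584 + 277*95)/(22*277) = -(-1584 + 26315)/(22*277) = -24731/(22*277) = -1*24731/6094 = -24731/6094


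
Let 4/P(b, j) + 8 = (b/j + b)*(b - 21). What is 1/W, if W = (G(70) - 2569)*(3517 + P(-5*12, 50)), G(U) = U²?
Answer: 12373/101435448681 ≈ 1.2198e-7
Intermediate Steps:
P(b, j) = 4/(-8 + (-21 + b)*(b + b/j)) (P(b, j) = 4/(-8 + (b/j + b)*(b - 21)) = 4/(-8 + (b + b/j)*(-21 + b)) = 4/(-8 + (-21 + b)*(b + b/j)))
W = 101435448681/12373 (W = (70² - 2569)*(3517 + 4*50/((-5*12)² - (-105)*12 - 8*50 + 50*(-5*12)² - 21*(-5*12)*50)) = (4900 - 2569)*(3517 + 4*50/((-60)² - 21*(-60) - 400 + 50*(-60)² - 21*(-60)*50)) = 2331*(3517 + 4*50/(3600 + 1260 - 400 + 50*3600 + 63000)) = 2331*(3517 + 4*50/(3600 + 1260 - 400 + 180000 + 63000)) = 2331*(3517 + 4*50/247460) = 2331*(3517 + 4*50*(1/247460)) = 2331*(3517 + 10/12373) = 2331*(43515851/12373) = 101435448681/12373 ≈ 8.1981e+6)
1/W = 1/(101435448681/12373) = 12373/101435448681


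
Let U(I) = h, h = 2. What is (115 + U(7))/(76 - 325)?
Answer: -39/83 ≈ -0.46988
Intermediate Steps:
U(I) = 2
(115 + U(7))/(76 - 325) = (115 + 2)/(76 - 325) = 117/(-249) = 117*(-1/249) = -39/83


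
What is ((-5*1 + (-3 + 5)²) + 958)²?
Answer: 915849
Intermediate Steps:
((-5*1 + (-3 + 5)²) + 958)² = ((-5 + 2²) + 958)² = ((-5 + 4) + 958)² = (-1 + 958)² = 957² = 915849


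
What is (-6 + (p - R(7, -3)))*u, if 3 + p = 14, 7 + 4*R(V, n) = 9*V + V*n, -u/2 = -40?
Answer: -300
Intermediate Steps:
u = 80 (u = -2*(-40) = 80)
R(V, n) = -7/4 + 9*V/4 + V*n/4 (R(V, n) = -7/4 + (9*V + V*n)/4 = -7/4 + (9*V/4 + V*n/4) = -7/4 + 9*V/4 + V*n/4)
p = 11 (p = -3 + 14 = 11)
(-6 + (p - R(7, -3)))*u = (-6 + (11 - (-7/4 + (9/4)*7 + (¼)*7*(-3))))*80 = (-6 + (11 - (-7/4 + 63/4 - 21/4)))*80 = (-6 + (11 - 1*35/4))*80 = (-6 + (11 - 35/4))*80 = (-6 + 9/4)*80 = -15/4*80 = -300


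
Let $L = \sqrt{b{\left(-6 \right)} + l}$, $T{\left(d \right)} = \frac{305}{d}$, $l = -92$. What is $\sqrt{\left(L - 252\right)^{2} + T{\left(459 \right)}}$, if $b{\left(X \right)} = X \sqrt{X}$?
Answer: $\frac{\sqrt{15555 + 23409 \left(252 - \sqrt{2} \sqrt{-46 - 3 i \sqrt{6}}\right)^{2}}}{153} \approx 251.24 + 9.622 i$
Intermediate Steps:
$b{\left(X \right)} = X^{\frac{3}{2}}$
$L = \sqrt{-92 - 6 i \sqrt{6}}$ ($L = \sqrt{\left(-6\right)^{\frac{3}{2}} - 92} = \sqrt{- 6 i \sqrt{6} - 92} = \sqrt{-92 - 6 i \sqrt{6}} \approx 0.76371 - 9.622 i$)
$\sqrt{\left(L - 252\right)^{2} + T{\left(459 \right)}} = \sqrt{\left(\sqrt{-92 - 6 i \sqrt{6}} - 252\right)^{2} + \frac{305}{459}} = \sqrt{\left(-252 + \sqrt{-92 - 6 i \sqrt{6}}\right)^{2} + 305 \cdot \frac{1}{459}} = \sqrt{\left(-252 + \sqrt{-92 - 6 i \sqrt{6}}\right)^{2} + \frac{305}{459}} = \sqrt{\frac{305}{459} + \left(-252 + \sqrt{-92 - 6 i \sqrt{6}}\right)^{2}}$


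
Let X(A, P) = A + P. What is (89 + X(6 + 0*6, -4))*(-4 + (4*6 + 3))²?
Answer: 48139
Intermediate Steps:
(89 + X(6 + 0*6, -4))*(-4 + (4*6 + 3))² = (89 + ((6 + 0*6) - 4))*(-4 + (4*6 + 3))² = (89 + ((6 + 0) - 4))*(-4 + (24 + 3))² = (89 + (6 - 4))*(-4 + 27)² = (89 + 2)*23² = 91*529 = 48139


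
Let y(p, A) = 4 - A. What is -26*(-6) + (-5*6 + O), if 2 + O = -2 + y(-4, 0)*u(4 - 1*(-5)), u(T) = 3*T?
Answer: 230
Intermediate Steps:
O = 104 (O = -2 + (-2 + (4 - 1*0)*(3*(4 - 1*(-5)))) = -2 + (-2 + (4 + 0)*(3*(4 + 5))) = -2 + (-2 + 4*(3*9)) = -2 + (-2 + 4*27) = -2 + (-2 + 108) = -2 + 106 = 104)
-26*(-6) + (-5*6 + O) = -26*(-6) + (-5*6 + 104) = 156 + (-30 + 104) = 156 + 74 = 230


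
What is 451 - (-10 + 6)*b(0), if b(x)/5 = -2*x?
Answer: 451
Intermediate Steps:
b(x) = -10*x (b(x) = 5*(-2*x) = -10*x)
451 - (-10 + 6)*b(0) = 451 - (-10 + 6)*(-10*0) = 451 - (-4)*0 = 451 - 1*0 = 451 + 0 = 451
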